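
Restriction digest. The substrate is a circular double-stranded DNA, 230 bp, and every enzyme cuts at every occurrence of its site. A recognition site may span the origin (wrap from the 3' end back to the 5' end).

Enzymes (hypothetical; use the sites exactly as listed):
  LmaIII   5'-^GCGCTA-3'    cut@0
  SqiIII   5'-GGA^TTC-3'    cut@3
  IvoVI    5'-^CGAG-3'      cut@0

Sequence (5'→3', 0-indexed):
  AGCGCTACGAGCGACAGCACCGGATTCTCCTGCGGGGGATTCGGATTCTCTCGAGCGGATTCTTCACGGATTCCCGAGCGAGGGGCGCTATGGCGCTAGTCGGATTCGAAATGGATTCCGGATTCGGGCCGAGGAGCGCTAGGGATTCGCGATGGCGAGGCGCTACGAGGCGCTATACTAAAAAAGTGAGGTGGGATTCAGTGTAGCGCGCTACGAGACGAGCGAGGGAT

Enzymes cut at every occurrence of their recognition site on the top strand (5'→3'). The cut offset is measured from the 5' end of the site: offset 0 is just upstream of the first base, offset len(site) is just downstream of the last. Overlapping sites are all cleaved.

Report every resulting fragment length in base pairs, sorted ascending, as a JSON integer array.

Site scan:
  LmaIII GCGCTA/0: at [1, 84, 92, 135, 159, 169, 207] ⇒ [1, 84, 92, 135, 159, 169, 207]
  SqiIII GGATTC/3: at [21, 36, 42, 56, 67, 101, 112, 119, 142, 193] ⇒ [24, 39, 45, 59, 70, 104, 115, 122, 145, 196]
  IvoVI CGAG/0: at [7, 51, 74, 78, 129, 155, 165, 213, 218, 222] ⇒ [7, 51, 74, 78, 129, 155, 165, 213, 218, 222]

Pooled cuts: [1, 7, 24, 39, 45, 51, 59, 70, 74, 78, 84, 92, 104, 115, 122, 129, 135, 145, 155, 159, 165, 169, 196, 207, 213, 218, 222]

Fragments:
  1→7: 6 bp
  7→24: 17 bp
  24→39: 15 bp
  39→45: 6 bp
  45→51: 6 bp
  51→59: 8 bp
  59→70: 11 bp
  70→74: 4 bp
  74→78: 4 bp
  78→84: 6 bp
  84→92: 8 bp
  92→104: 12 bp
  104→115: 11 bp
  115→122: 7 bp
  122→129: 7 bp
  129→135: 6 bp
  135→145: 10 bp
  145→155: 10 bp
  155→159: 4 bp
  159→165: 6 bp
  165→169: 4 bp
  169→196: 27 bp
  196→207: 11 bp
  207→213: 6 bp
  213→218: 5 bp
  218→222: 4 bp
  222→1 (wrap): 230-222+1 = 9 bp

[4,4,4,4,4,5,6,6,6,6,6,6,6,7,7,8,8,9,10,10,11,11,11,12,15,17,27]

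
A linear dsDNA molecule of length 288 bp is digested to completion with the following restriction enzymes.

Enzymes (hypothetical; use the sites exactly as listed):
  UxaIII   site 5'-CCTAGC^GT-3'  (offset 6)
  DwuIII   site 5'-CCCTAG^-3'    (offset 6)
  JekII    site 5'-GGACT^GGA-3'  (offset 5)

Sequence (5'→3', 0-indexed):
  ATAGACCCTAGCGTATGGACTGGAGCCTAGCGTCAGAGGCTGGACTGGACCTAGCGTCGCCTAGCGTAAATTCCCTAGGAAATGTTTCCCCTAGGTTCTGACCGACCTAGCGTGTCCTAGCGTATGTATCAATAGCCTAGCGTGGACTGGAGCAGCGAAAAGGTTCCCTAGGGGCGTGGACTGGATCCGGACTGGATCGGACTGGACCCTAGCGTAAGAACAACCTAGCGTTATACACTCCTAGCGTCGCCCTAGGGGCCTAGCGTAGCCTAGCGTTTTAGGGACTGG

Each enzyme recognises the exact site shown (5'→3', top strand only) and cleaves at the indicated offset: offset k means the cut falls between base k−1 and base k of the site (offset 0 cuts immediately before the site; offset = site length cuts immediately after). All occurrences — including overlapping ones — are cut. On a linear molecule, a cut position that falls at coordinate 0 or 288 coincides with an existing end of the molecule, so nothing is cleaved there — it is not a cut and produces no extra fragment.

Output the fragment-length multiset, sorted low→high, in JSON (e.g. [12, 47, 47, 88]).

[1,1,7,9,9,9,9,10,10,10,10,10,10,11,11,11,13,14,15,16,16,16,17,20,23]

Per-enzyme occurrences:
  UxaIII CCTAGCGT/6: at [6, 25, 49, 59, 105, 115, 135, 207, 223, 239, 258, 268] ⇒ [12, 31, 55, 65, 111, 121, 141, 213, 229, 245, 264, 274]
  DwuIII CCCTAG/6: at [5, 72, 88, 165, 206, 249] ⇒ [11, 78, 94, 171, 212, 255]
  JekII GGACTGGA/5: at [16, 41, 143, 177, 188, 198] ⇒ [21, 46, 148, 182, 193, 203]

Pooled cuts: [11, 12, 21, 31, 46, 55, 65, 78, 94, 111, 121, 141, 148, 171, 182, 193, 203, 212, 213, 229, 245, 255, 264, 274]

Fragment lengths:
  [0,11): 11 bp
  [11,12): 1 bp
  [12,21): 9 bp
  [21,31): 10 bp
  [31,46): 15 bp
  [46,55): 9 bp
  [55,65): 10 bp
  [65,78): 13 bp
  [78,94): 16 bp
  [94,111): 17 bp
  [111,121): 10 bp
  [121,141): 20 bp
  [141,148): 7 bp
  [148,171): 23 bp
  [171,182): 11 bp
  [182,193): 11 bp
  [193,203): 10 bp
  [203,212): 9 bp
  [212,213): 1 bp
  [213,229): 16 bp
  [229,245): 16 bp
  [245,255): 10 bp
  [255,264): 9 bp
  [264,274): 10 bp
  [274,288): 14 bp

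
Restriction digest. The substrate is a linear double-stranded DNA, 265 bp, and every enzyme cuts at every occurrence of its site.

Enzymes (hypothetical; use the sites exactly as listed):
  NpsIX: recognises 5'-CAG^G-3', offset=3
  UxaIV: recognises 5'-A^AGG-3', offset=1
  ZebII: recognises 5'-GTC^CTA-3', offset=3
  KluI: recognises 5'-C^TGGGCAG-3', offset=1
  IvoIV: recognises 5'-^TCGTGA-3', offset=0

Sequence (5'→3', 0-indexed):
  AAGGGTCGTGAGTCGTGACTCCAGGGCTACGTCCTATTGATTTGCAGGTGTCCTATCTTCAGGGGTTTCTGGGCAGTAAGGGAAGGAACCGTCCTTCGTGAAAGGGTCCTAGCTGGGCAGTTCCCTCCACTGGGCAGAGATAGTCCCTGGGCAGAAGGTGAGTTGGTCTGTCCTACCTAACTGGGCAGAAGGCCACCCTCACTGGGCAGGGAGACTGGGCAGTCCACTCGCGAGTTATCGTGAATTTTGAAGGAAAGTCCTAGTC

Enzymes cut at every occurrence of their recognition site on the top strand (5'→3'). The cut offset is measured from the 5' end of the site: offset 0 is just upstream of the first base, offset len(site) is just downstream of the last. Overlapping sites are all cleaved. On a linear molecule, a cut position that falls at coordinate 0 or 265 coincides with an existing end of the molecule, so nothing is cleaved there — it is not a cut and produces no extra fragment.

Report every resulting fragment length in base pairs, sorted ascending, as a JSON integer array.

Scan for sites:
  NpsIX CAGG/3: at [21, 44, 59, 206] ⇒ [24, 47, 62, 209]
  UxaIV AAGG/1: at [0, 77, 82, 101, 154, 188, 249] ⇒ [1, 78, 83, 102, 155, 189, 250]
  ZebII GTCCTA/3: at [30, 49, 105, 169, 256] ⇒ [33, 52, 108, 172, 259]
  KluI CTGGGCAG/1: at [68, 112, 129, 146, 180, 201, 214] ⇒ [69, 113, 130, 147, 181, 202, 215]
  IvoIV TCGTGA/0: at [5, 12, 95, 237] ⇒ [5, 12, 95, 237]

Pooled cuts: [1, 5, 12, 24, 33, 47, 52, 62, 69, 78, 83, 95, 102, 108, 113, 130, 147, 155, 172, 181, 189, 202, 209, 215, 237, 250, 259]

Fragment lengths:
  [0,1): 1 bp
  [1,5): 4 bp
  [5,12): 7 bp
  [12,24): 12 bp
  [24,33): 9 bp
  [33,47): 14 bp
  [47,52): 5 bp
  [52,62): 10 bp
  [62,69): 7 bp
  [69,78): 9 bp
  [78,83): 5 bp
  [83,95): 12 bp
  [95,102): 7 bp
  [102,108): 6 bp
  [108,113): 5 bp
  [113,130): 17 bp
  [130,147): 17 bp
  [147,155): 8 bp
  [155,172): 17 bp
  [172,181): 9 bp
  [181,189): 8 bp
  [189,202): 13 bp
  [202,209): 7 bp
  [209,215): 6 bp
  [215,237): 22 bp
  [237,250): 13 bp
  [250,259): 9 bp
  [259,265): 6 bp

[1,4,5,5,5,6,6,6,7,7,7,7,8,8,9,9,9,9,10,12,12,13,13,14,17,17,17,22]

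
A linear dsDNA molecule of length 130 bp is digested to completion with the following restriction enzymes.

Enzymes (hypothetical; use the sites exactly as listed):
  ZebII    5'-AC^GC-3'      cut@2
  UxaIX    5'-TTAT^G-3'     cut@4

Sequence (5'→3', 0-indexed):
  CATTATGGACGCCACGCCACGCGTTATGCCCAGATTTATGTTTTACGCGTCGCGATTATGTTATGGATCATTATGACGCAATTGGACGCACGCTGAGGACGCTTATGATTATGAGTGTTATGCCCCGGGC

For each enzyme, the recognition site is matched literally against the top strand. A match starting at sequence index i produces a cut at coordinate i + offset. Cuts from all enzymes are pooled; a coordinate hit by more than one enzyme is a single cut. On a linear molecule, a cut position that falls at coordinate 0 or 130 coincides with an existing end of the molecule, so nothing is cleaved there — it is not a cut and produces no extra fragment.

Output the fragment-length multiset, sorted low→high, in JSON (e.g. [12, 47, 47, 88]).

Site scan:
  ZebII (ACGC, off=2): starts [8, 13, 18, 44, 75, 85, 89, 98] → cuts [10, 15, 20, 46, 77, 87, 91, 100]
  UxaIX (TTATG, off=4): starts [2, 23, 35, 55, 60, 70, 102, 108, 117] → cuts [6, 27, 39, 59, 64, 74, 106, 112, 121]

Pooled cuts: [6, 10, 15, 20, 27, 39, 46, 59, 64, 74, 77, 87, 91, 100, 106, 112, 121]

Fragments:
  [0,6): 6 bp
  [6,10): 4 bp
  [10,15): 5 bp
  [15,20): 5 bp
  [20,27): 7 bp
  [27,39): 12 bp
  [39,46): 7 bp
  [46,59): 13 bp
  [59,64): 5 bp
  [64,74): 10 bp
  [74,77): 3 bp
  [77,87): 10 bp
  [87,91): 4 bp
  [91,100): 9 bp
  [100,106): 6 bp
  [106,112): 6 bp
  [112,121): 9 bp
  [121,130): 9 bp

[3,4,4,5,5,5,6,6,6,7,7,9,9,9,10,10,12,13]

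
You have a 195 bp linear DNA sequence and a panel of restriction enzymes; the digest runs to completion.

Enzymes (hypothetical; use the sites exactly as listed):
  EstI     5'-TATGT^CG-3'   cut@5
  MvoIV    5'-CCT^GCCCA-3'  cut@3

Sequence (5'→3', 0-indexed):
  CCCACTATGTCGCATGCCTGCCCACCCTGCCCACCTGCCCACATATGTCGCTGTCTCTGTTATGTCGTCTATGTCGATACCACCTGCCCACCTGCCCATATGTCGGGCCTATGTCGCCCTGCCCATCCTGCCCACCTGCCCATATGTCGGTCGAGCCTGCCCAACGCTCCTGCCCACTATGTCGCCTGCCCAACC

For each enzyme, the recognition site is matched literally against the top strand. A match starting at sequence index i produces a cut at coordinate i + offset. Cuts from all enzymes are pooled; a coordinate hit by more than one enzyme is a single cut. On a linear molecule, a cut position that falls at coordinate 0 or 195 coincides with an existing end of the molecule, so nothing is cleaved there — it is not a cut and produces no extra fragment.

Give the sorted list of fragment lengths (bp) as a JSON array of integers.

[5,6,8,8,8,8,9,9,9,9,10,10,10,11,11,11,11,12,13,17]

Per-enzyme occurrences:
  EstI (TATGTCG, off=5): starts [5, 43, 60, 69, 98, 109, 142, 177] → cuts [10, 48, 65, 74, 103, 114, 147, 182]
  MvoIV (CCTGCCCA, off=3): starts [16, 25, 33, 82, 90, 117, 126, 134, 155, 168, 184] → cuts [19, 28, 36, 85, 93, 120, 129, 137, 158, 171, 187]

All cut coordinates (distinct, sorted): [10, 19, 28, 36, 48, 65, 74, 85, 93, 103, 114, 120, 129, 137, 147, 158, 171, 182, 187]

Fragments:
  [0,10): 10 bp
  [10,19): 9 bp
  [19,28): 9 bp
  [28,36): 8 bp
  [36,48): 12 bp
  [48,65): 17 bp
  [65,74): 9 bp
  [74,85): 11 bp
  [85,93): 8 bp
  [93,103): 10 bp
  [103,114): 11 bp
  [114,120): 6 bp
  [120,129): 9 bp
  [129,137): 8 bp
  [137,147): 10 bp
  [147,158): 11 bp
  [158,171): 13 bp
  [171,182): 11 bp
  [182,187): 5 bp
  [187,195): 8 bp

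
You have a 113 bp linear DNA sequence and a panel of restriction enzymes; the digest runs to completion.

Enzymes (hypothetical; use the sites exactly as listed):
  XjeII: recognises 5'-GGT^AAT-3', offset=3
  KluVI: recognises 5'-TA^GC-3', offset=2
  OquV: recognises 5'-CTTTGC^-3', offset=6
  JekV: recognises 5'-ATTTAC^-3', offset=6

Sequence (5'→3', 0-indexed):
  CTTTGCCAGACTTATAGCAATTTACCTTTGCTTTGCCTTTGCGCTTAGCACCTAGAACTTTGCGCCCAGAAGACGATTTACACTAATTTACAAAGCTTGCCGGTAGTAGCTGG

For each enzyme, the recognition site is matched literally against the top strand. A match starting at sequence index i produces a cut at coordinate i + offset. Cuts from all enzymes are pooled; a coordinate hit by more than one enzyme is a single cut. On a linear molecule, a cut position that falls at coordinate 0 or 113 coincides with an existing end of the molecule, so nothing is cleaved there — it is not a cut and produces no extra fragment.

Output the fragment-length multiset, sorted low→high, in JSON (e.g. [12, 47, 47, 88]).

Scan for sites:
  XjeII (GGTAAT, off=3): no sites
  KluVI TAGC/2: at [14, 45, 106] ⇒ [16, 47, 108]
  OquV CTTTGC/6: at [0, 25, 30, 36, 57] ⇒ [6, 31, 36, 42, 63]
  JekV ATTTAC/6: at [19, 75, 85] ⇒ [25, 81, 91]

All cut coordinates (distinct, sorted): [6, 16, 25, 31, 36, 42, 47, 63, 81, 91, 108]

Fragment lengths:
  [0,6): 6 bp
  [6,16): 10 bp
  [16,25): 9 bp
  [25,31): 6 bp
  [31,36): 5 bp
  [36,42): 6 bp
  [42,47): 5 bp
  [47,63): 16 bp
  [63,81): 18 bp
  [81,91): 10 bp
  [91,108): 17 bp
  [108,113): 5 bp

[5,5,5,6,6,6,9,10,10,16,17,18]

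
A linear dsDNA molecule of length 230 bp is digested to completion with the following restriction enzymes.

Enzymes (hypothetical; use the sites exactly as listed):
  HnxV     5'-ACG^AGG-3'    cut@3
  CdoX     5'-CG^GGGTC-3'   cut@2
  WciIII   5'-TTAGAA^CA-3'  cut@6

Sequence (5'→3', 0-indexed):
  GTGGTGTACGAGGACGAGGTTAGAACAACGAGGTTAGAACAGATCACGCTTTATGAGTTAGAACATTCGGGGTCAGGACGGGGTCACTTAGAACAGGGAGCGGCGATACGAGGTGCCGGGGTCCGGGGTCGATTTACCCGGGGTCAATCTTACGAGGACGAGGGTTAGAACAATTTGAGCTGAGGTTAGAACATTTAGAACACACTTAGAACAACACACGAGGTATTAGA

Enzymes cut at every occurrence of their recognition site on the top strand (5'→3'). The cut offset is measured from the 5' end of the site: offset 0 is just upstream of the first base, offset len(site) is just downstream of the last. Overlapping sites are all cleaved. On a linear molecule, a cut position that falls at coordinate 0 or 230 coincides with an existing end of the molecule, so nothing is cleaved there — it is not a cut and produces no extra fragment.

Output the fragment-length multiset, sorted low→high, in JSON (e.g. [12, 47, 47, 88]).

[5,6,6,6,7,8,9,9,9,9,10,10,10,11,11,13,14,15,17,21,24]

Site scan:
  HnxV ACGAGG/3: at [7, 13, 27, 107, 151, 157, 217] ⇒ [10, 16, 30, 110, 154, 160, 220]
  CdoX CGGGGTC/2: at [67, 78, 116, 123, 138] ⇒ [69, 80, 118, 125, 140]
  WciIII TTAGAACA/6: at [19, 33, 57, 87, 164, 185, 194, 205] ⇒ [25, 39, 63, 93, 170, 191, 200, 211]

All cut coordinates (distinct, sorted): [10, 16, 25, 30, 39, 63, 69, 80, 93, 110, 118, 125, 140, 154, 160, 170, 191, 200, 211, 220]

Fragments:
  [0,10): 10 bp
  [10,16): 6 bp
  [16,25): 9 bp
  [25,30): 5 bp
  [30,39): 9 bp
  [39,63): 24 bp
  [63,69): 6 bp
  [69,80): 11 bp
  [80,93): 13 bp
  [93,110): 17 bp
  [110,118): 8 bp
  [118,125): 7 bp
  [125,140): 15 bp
  [140,154): 14 bp
  [154,160): 6 bp
  [160,170): 10 bp
  [170,191): 21 bp
  [191,200): 9 bp
  [200,211): 11 bp
  [211,220): 9 bp
  [220,230): 10 bp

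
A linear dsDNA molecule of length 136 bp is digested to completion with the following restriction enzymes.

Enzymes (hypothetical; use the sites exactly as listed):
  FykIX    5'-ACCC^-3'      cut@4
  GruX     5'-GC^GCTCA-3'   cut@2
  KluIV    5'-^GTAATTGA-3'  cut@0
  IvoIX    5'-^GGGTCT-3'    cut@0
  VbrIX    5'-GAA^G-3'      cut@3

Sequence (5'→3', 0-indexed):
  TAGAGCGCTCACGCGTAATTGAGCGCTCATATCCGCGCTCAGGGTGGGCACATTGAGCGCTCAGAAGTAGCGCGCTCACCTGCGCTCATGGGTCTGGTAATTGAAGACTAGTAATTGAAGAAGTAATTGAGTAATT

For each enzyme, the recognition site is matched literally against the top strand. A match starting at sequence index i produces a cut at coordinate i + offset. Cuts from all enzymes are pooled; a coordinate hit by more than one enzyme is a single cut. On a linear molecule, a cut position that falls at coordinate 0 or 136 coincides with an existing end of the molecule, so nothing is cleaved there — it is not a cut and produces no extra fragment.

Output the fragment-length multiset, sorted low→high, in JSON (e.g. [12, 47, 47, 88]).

Per-enzyme occurrences:
  FykIX (ACCC, off=4): no sites
  GruX (GCGCTCA, off=2): starts [4, 22, 34, 56, 71, 81] → cuts [6, 24, 36, 58, 73, 83]
  KluIV (GTAATTGA, off=0): starts [14, 96, 110, 122] → cuts [14, 96, 110, 122]
  IvoIX (GGGTCT, off=0): starts [89] → cuts [89]
  VbrIX (GAAG, off=3): starts [63, 102, 116, 119] → cuts [66, 105, 119, 122]

Pooled cuts: [6, 14, 24, 36, 58, 66, 73, 83, 89, 96, 105, 110, 119, 122]

Fragment lengths:
  [0,6): 6 bp
  [6,14): 8 bp
  [14,24): 10 bp
  [24,36): 12 bp
  [36,58): 22 bp
  [58,66): 8 bp
  [66,73): 7 bp
  [73,83): 10 bp
  [83,89): 6 bp
  [89,96): 7 bp
  [96,105): 9 bp
  [105,110): 5 bp
  [110,119): 9 bp
  [119,122): 3 bp
  [122,136): 14 bp

[3,5,6,6,7,7,8,8,9,9,10,10,12,14,22]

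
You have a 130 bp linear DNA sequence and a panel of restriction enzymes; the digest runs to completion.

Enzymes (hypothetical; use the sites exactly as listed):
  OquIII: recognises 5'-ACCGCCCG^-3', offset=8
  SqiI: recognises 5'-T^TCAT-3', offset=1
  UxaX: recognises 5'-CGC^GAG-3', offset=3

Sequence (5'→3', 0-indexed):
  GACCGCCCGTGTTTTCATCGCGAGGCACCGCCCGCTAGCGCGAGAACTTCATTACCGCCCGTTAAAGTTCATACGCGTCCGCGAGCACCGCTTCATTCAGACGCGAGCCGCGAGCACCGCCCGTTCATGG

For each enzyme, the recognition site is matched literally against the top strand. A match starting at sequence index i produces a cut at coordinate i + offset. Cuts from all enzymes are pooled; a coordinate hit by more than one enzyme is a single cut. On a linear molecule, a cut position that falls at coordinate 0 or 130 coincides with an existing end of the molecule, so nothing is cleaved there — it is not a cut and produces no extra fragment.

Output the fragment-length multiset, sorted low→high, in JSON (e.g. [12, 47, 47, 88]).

[1,5,6,7,7,7,7,7,9,10,12,12,13,13,14]

Scan for sites:
  OquIII ACCGCCCG/8: at [1, 26, 53, 115] ⇒ [9, 34, 61, 123]
  SqiI TTCAT/1: at [13, 47, 67, 91, 123] ⇒ [14, 48, 68, 92, 124]
  UxaX CGCGAG/3: at [18, 38, 79, 101, 108] ⇒ [21, 41, 82, 104, 111]

All cut coordinates (distinct, sorted): [9, 14, 21, 34, 41, 48, 61, 68, 82, 92, 104, 111, 123, 124]

Fragments:
  [0,9): 9 bp
  [9,14): 5 bp
  [14,21): 7 bp
  [21,34): 13 bp
  [34,41): 7 bp
  [41,48): 7 bp
  [48,61): 13 bp
  [61,68): 7 bp
  [68,82): 14 bp
  [82,92): 10 bp
  [92,104): 12 bp
  [104,111): 7 bp
  [111,123): 12 bp
  [123,124): 1 bp
  [124,130): 6 bp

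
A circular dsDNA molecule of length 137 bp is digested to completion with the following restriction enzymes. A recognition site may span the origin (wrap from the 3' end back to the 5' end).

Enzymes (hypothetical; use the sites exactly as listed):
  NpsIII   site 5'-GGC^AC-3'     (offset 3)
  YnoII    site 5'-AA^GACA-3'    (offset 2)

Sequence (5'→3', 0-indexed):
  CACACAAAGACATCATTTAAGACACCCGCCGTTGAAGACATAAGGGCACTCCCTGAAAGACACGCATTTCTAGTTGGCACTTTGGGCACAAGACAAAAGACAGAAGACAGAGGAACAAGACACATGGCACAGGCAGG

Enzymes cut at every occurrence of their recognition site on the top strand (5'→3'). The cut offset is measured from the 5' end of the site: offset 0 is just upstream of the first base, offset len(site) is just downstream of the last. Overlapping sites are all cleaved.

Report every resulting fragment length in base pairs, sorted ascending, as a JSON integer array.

[4,7,7,7,9,10,10,11,11,12,13,16,20]

Site scan:
  NpsIII (GGCAC, off=3): starts [44, 75, 84, 125, 135] → cuts [1, 47, 78, 87, 128]
  YnoII (AAGACA, off=2): starts [6, 18, 34, 56, 89, 96, 103, 116] → cuts [8, 20, 36, 58, 91, 98, 105, 118]

All cut coordinates (distinct, sorted): [1, 8, 20, 36, 47, 58, 78, 87, 91, 98, 105, 118, 128]

Fragment lengths:
  1→8: 7 bp
  8→20: 12 bp
  20→36: 16 bp
  36→47: 11 bp
  47→58: 11 bp
  58→78: 20 bp
  78→87: 9 bp
  87→91: 4 bp
  91→98: 7 bp
  98→105: 7 bp
  105→118: 13 bp
  118→128: 10 bp
  128→1 (wrap): 137-128+1 = 10 bp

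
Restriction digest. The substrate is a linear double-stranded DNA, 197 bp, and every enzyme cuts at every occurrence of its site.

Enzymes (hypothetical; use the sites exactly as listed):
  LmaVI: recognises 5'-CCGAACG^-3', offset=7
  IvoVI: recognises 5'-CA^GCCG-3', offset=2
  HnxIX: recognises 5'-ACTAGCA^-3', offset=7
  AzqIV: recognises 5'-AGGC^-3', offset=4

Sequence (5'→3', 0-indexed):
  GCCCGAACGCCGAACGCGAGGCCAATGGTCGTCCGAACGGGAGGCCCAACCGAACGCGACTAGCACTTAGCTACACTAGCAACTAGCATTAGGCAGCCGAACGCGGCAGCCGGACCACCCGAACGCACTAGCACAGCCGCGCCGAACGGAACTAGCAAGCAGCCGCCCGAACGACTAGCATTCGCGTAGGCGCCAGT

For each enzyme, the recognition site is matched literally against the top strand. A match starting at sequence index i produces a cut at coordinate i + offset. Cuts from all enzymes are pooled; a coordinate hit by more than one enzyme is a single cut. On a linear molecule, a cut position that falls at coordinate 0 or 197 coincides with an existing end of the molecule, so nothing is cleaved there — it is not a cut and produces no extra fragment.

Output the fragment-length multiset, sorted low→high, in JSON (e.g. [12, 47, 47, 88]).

[1,2,4,5,6,6,6,6,7,7,7,8,8,9,9,9,11,11,12,13,16,17,17]

Per-enzyme occurrences:
  LmaVI (CCGAACG, off=7): starts [2, 9, 32, 49, 96, 118, 141, 166] → cuts [9, 16, 39, 56, 103, 125, 148, 173]
  IvoVI (CAGCCG, off=2): starts [93, 106, 133, 159] → cuts [95, 108, 135, 161]
  HnxIX (ACTAGCA, off=7): starts [58, 74, 81, 126, 150, 173] → cuts [65, 81, 88, 133, 157, 180]
  AzqIV (AGGC, off=4): starts [18, 41, 90, 187] → cuts [22, 45, 94, 191]

All cut coordinates (distinct, sorted): [9, 16, 22, 39, 45, 56, 65, 81, 88, 94, 95, 103, 108, 125, 133, 135, 148, 157, 161, 173, 180, 191]

Fragments:
  [0,9): 9 bp
  [9,16): 7 bp
  [16,22): 6 bp
  [22,39): 17 bp
  [39,45): 6 bp
  [45,56): 11 bp
  [56,65): 9 bp
  [65,81): 16 bp
  [81,88): 7 bp
  [88,94): 6 bp
  [94,95): 1 bp
  [95,103): 8 bp
  [103,108): 5 bp
  [108,125): 17 bp
  [125,133): 8 bp
  [133,135): 2 bp
  [135,148): 13 bp
  [148,157): 9 bp
  [157,161): 4 bp
  [161,173): 12 bp
  [173,180): 7 bp
  [180,191): 11 bp
  [191,197): 6 bp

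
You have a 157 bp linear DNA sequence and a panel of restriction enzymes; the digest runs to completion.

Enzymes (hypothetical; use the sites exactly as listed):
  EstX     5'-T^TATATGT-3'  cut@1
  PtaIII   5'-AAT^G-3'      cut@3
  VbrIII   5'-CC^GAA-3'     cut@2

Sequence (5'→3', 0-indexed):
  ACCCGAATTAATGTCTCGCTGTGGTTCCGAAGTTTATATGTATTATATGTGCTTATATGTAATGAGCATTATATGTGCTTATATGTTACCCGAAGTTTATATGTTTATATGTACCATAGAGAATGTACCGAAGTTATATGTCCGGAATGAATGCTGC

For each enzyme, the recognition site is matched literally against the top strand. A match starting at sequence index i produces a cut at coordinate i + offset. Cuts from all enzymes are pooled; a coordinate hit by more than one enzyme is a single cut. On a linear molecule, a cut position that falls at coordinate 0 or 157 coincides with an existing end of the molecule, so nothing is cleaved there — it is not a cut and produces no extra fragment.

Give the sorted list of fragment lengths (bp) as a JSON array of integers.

[4,4,5,5,5,6,6,6,8,8,9,10,10,10,12,14,16,19]

Per-enzyme occurrences:
  EstX (TTATATGT, off=1): starts [33, 42, 52, 68, 78, 96, 104, 133] → cuts [34, 43, 53, 69, 79, 97, 105, 134]
  PtaIII (AATG, off=3): starts [9, 60, 121, 145, 149] → cuts [12, 63, 124, 148, 152]
  VbrIII (CCGAA, off=2): starts [2, 26, 89, 127] → cuts [4, 28, 91, 129]

All cut coordinates (distinct, sorted): [4, 12, 28, 34, 43, 53, 63, 69, 79, 91, 97, 105, 124, 129, 134, 148, 152]

Fragment lengths:
  [0,4): 4 bp
  [4,12): 8 bp
  [12,28): 16 bp
  [28,34): 6 bp
  [34,43): 9 bp
  [43,53): 10 bp
  [53,63): 10 bp
  [63,69): 6 bp
  [69,79): 10 bp
  [79,91): 12 bp
  [91,97): 6 bp
  [97,105): 8 bp
  [105,124): 19 bp
  [124,129): 5 bp
  [129,134): 5 bp
  [134,148): 14 bp
  [148,152): 4 bp
  [152,157): 5 bp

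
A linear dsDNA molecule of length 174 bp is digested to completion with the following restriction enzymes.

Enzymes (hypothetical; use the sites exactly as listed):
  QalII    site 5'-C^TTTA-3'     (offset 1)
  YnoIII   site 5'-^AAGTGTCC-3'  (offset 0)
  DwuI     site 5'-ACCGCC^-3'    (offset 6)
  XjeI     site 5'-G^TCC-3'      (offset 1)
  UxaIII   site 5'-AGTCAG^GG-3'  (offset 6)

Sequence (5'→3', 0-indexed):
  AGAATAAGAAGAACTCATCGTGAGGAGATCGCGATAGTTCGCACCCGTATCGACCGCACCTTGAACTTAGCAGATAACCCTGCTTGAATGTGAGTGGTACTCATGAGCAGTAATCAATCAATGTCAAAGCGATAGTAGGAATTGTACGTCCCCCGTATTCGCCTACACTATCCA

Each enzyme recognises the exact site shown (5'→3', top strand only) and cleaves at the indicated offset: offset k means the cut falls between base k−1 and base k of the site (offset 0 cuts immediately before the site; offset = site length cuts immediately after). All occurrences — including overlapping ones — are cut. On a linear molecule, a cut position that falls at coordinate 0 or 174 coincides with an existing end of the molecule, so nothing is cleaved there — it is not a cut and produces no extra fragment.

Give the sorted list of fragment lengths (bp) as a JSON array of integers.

Per-enzyme occurrences:
  QalII (CTTTA, off=1): no sites
  YnoIII (AAGTGTCC, off=0): no sites
  DwuI (ACCGCC, off=6): no sites
  XjeI GTCC/1: at [147] ⇒ [148]
  UxaIII (AGTCAGGG, off=6): no sites

Pooled cuts: [148]

Fragments:
  [0,148): 148 bp
  [148,174): 26 bp

[26,148]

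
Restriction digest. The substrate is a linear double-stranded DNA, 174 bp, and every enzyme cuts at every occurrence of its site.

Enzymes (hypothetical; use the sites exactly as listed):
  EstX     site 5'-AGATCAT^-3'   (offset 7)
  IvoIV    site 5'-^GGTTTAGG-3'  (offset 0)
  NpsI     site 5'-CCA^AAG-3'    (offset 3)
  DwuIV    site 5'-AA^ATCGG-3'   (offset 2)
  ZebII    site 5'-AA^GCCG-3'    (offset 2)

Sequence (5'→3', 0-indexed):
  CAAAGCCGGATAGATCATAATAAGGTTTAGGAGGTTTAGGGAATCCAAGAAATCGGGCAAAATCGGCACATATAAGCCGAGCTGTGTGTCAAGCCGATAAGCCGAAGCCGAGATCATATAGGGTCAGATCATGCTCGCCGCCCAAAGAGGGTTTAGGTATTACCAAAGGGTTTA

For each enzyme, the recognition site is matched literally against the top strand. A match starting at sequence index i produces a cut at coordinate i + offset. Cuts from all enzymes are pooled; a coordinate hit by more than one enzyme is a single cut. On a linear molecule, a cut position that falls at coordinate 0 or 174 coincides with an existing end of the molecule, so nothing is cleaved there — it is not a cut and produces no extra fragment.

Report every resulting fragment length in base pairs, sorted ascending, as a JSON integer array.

[4,5,5,6,8,9,9,10,11,12,14,14,15,16,17,19]

Site scan:
  EstX AGATCAT/7: at [11, 110, 125] ⇒ [18, 117, 132]
  IvoIV GGTTTAGG/0: at [23, 32, 149] ⇒ [23, 32, 149]
  NpsI CCAAAG/3: at [141, 162] ⇒ [144, 165]
  DwuIV AAATCGG/2: at [49, 59] ⇒ [51, 61]
  ZebII AAGCCG/2: at [2, 73, 90, 98, 104] ⇒ [4, 75, 92, 100, 106]

All cut coordinates (distinct, sorted): [4, 18, 23, 32, 51, 61, 75, 92, 100, 106, 117, 132, 144, 149, 165]

Fragment lengths:
  [0,4): 4 bp
  [4,18): 14 bp
  [18,23): 5 bp
  [23,32): 9 bp
  [32,51): 19 bp
  [51,61): 10 bp
  [61,75): 14 bp
  [75,92): 17 bp
  [92,100): 8 bp
  [100,106): 6 bp
  [106,117): 11 bp
  [117,132): 15 bp
  [132,144): 12 bp
  [144,149): 5 bp
  [149,165): 16 bp
  [165,174): 9 bp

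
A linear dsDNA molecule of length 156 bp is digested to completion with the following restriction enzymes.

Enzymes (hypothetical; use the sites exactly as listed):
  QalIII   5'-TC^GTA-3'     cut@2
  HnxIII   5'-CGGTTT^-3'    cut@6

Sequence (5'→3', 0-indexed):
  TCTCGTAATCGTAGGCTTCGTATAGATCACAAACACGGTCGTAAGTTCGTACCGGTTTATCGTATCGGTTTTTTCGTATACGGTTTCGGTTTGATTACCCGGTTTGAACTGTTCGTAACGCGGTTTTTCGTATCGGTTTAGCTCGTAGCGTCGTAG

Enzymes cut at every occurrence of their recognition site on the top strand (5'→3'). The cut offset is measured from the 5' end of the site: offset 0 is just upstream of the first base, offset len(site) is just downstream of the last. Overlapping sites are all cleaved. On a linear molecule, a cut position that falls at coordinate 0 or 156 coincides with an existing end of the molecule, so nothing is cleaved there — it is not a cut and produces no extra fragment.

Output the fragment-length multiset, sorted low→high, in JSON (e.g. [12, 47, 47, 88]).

Site scan:
  QalIII (TCGTA, off=2): starts [2, 8, 17, 38, 46, 59, 73, 112, 127, 142, 150] → cuts [4, 10, 19, 40, 48, 61, 75, 114, 129, 144, 152]
  HnxIII (CGGTTT, off=6): starts [52, 65, 80, 86, 99, 120, 133] → cuts [58, 71, 86, 92, 105, 126, 139]

All cut coordinates (distinct, sorted): [4, 10, 19, 40, 48, 58, 61, 71, 75, 86, 92, 105, 114, 126, 129, 139, 144, 152]

Fragment lengths:
  [0,4): 4 bp
  [4,10): 6 bp
  [10,19): 9 bp
  [19,40): 21 bp
  [40,48): 8 bp
  [48,58): 10 bp
  [58,61): 3 bp
  [61,71): 10 bp
  [71,75): 4 bp
  [75,86): 11 bp
  [86,92): 6 bp
  [92,105): 13 bp
  [105,114): 9 bp
  [114,126): 12 bp
  [126,129): 3 bp
  [129,139): 10 bp
  [139,144): 5 bp
  [144,152): 8 bp
  [152,156): 4 bp

[3,3,4,4,4,5,6,6,8,8,9,9,10,10,10,11,12,13,21]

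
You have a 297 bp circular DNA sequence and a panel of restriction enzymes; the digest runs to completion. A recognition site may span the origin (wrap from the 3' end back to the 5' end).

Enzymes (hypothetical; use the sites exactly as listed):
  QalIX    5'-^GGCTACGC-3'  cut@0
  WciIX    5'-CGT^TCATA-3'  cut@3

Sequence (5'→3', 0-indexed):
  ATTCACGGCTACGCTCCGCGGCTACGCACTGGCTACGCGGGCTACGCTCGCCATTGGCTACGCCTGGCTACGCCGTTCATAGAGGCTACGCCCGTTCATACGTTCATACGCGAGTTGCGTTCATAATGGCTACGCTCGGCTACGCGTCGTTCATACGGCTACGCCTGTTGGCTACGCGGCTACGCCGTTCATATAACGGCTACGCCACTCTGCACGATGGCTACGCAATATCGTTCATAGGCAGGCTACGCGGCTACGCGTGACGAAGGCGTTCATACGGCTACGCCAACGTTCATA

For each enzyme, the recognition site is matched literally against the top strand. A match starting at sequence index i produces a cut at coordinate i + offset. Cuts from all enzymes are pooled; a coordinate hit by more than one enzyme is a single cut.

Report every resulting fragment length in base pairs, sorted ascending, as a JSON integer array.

Site scan:
  QalIX (GGCTACGC, off=0): starts [6, 19, 30, 39, 55, 65, 83, 127, 137, 156, 169, 177, 197, 218, 243, 251, 278] → cuts [6, 19, 30, 39, 55, 65, 83, 127, 137, 156, 169, 177, 197, 218, 243, 251, 278]
  WciIX (CGTTCATA, off=3): starts [73, 92, 100, 117, 147, 185, 231, 269, 289] → cuts [76, 95, 103, 120, 150, 188, 234, 272, 292]

All cut coordinates (distinct, sorted): [6, 19, 30, 39, 55, 65, 76, 83, 95, 103, 120, 127, 137, 150, 156, 169, 177, 188, 197, 218, 234, 243, 251, 272, 278, 292]

Fragments:
  6→19: 13 bp
  19→30: 11 bp
  30→39: 9 bp
  39→55: 16 bp
  55→65: 10 bp
  65→76: 11 bp
  76→83: 7 bp
  83→95: 12 bp
  95→103: 8 bp
  103→120: 17 bp
  120→127: 7 bp
  127→137: 10 bp
  137→150: 13 bp
  150→156: 6 bp
  156→169: 13 bp
  169→177: 8 bp
  177→188: 11 bp
  188→197: 9 bp
  197→218: 21 bp
  218→234: 16 bp
  234→243: 9 bp
  243→251: 8 bp
  251→272: 21 bp
  272→278: 6 bp
  278→292: 14 bp
  292→6 (wrap): 297-292+6 = 11 bp

[6,6,7,7,8,8,8,9,9,9,10,10,11,11,11,11,12,13,13,13,14,16,16,17,21,21]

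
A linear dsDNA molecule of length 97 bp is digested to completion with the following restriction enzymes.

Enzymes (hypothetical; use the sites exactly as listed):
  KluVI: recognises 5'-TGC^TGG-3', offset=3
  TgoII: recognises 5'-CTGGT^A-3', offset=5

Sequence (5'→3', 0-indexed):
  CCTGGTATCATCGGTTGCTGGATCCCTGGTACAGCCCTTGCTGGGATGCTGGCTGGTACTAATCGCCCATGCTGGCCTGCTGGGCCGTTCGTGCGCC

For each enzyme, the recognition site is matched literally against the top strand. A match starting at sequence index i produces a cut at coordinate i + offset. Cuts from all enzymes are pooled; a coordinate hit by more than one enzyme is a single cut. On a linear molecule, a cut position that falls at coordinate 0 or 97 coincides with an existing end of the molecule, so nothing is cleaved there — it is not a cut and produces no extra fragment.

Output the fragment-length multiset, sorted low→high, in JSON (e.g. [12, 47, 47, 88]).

Per-enzyme occurrences:
  KluVI (TGCTGG, off=3): starts [15, 38, 46, 69, 77] → cuts [18, 41, 49, 72, 80]
  TgoII (CTGGTA, off=5): starts [1, 25, 52] → cuts [6, 30, 57]

Pooled cuts: [6, 18, 30, 41, 49, 57, 72, 80]

Fragment lengths:
  [0,6): 6 bp
  [6,18): 12 bp
  [18,30): 12 bp
  [30,41): 11 bp
  [41,49): 8 bp
  [49,57): 8 bp
  [57,72): 15 bp
  [72,80): 8 bp
  [80,97): 17 bp

[6,8,8,8,11,12,12,15,17]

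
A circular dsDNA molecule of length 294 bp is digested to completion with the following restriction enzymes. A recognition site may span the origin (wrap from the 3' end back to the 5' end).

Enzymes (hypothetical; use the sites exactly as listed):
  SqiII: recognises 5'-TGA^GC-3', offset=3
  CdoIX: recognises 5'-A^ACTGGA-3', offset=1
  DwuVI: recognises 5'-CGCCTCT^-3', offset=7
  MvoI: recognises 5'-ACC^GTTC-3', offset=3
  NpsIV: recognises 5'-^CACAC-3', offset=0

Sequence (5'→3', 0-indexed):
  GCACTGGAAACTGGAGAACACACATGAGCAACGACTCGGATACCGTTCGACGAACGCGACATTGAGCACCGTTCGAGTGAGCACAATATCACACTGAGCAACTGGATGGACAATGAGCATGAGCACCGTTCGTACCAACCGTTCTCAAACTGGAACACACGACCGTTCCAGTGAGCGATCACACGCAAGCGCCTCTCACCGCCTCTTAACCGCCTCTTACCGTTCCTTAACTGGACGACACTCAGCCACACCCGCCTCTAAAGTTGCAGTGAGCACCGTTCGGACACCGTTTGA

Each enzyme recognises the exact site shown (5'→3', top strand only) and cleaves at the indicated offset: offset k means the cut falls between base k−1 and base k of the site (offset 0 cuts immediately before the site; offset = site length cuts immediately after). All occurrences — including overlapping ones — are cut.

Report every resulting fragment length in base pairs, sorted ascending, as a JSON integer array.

[3,4,5,5,5,5,6,7,8,8,8,9,9,9,9,9,10,10,10,11,13,13,13,16,17,17,17,17,21]

Scan for sites:
  SqiII (TGAGC, off=3): starts [24, 62, 77, 94, 113, 119, 171, 269, 291] → cuts [0, 27, 65, 80, 97, 116, 122, 174, 272]
  CdoIX (AACTGGA, off=1): starts [8, 99, 147, 228] → cuts [9, 100, 148, 229]
  DwuVI (CGCCTCT, off=7): starts [189, 199, 210, 252] → cuts [196, 206, 217, 259]
  MvoI (ACCGTTC, off=3): starts [41, 67, 124, 137, 161, 218, 274] → cuts [44, 70, 127, 140, 164, 221, 277]
  NpsIV (CACAC, off=0): starts [18, 89, 155, 179, 246] → cuts [18, 89, 155, 179, 246]

All cut coordinates (distinct, sorted): [0, 9, 18, 27, 44, 65, 70, 80, 89, 97, 100, 116, 122, 127, 140, 148, 155, 164, 174, 179, 196, 206, 217, 221, 229, 246, 259, 272, 277]

Fragments:
  0→9: 9 bp
  9→18: 9 bp
  18→27: 9 bp
  27→44: 17 bp
  44→65: 21 bp
  65→70: 5 bp
  70→80: 10 bp
  80→89: 9 bp
  89→97: 8 bp
  97→100: 3 bp
  100→116: 16 bp
  116→122: 6 bp
  122→127: 5 bp
  127→140: 13 bp
  140→148: 8 bp
  148→155: 7 bp
  155→164: 9 bp
  164→174: 10 bp
  174→179: 5 bp
  179→196: 17 bp
  196→206: 10 bp
  206→217: 11 bp
  217→221: 4 bp
  221→229: 8 bp
  229→246: 17 bp
  246→259: 13 bp
  259→272: 13 bp
  272→277: 5 bp
  277→0 (wrap): 294-277+0 = 17 bp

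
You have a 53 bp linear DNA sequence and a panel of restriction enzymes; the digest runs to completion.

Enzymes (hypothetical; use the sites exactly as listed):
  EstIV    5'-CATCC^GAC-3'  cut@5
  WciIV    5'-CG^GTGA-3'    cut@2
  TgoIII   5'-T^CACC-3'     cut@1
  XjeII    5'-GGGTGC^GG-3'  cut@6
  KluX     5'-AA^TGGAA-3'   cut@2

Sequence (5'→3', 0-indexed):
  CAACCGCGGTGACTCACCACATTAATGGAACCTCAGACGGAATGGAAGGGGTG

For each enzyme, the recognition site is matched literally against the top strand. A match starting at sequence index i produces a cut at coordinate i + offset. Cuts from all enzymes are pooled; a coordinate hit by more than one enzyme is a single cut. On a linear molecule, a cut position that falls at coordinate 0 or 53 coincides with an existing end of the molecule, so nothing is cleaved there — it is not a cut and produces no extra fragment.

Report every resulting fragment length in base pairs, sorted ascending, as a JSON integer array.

Site scan:
  EstIV (CATCCGAC, off=5): no sites
  WciIV (CGGTGA, off=2): starts [6] → cuts [8]
  TgoIII (TCACC, off=1): starts [13] → cuts [14]
  XjeII (GGGTGCGG, off=6): no sites
  KluX (AATGGAA, off=2): starts [23, 40] → cuts [25, 42]

Pooled cuts: [8, 14, 25, 42]

Fragment lengths:
  [0,8): 8 bp
  [8,14): 6 bp
  [14,25): 11 bp
  [25,42): 17 bp
  [42,53): 11 bp

[6,8,11,11,17]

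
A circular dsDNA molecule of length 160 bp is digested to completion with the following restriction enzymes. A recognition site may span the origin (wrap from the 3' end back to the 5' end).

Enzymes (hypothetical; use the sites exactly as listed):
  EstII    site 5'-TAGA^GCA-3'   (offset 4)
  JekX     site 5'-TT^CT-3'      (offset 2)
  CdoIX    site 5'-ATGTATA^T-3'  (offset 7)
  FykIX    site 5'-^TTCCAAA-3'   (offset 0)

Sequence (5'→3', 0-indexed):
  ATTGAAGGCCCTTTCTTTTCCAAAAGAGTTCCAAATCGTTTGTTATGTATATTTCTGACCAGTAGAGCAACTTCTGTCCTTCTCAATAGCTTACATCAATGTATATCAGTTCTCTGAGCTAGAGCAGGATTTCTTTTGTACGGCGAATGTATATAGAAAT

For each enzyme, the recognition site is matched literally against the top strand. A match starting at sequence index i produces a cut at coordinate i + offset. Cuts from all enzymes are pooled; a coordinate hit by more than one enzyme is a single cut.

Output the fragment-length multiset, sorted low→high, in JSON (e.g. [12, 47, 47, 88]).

Per-enzyme occurrences:
  EstII TAGAGCA/4: at [62, 119] ⇒ [66, 123]
  JekX TTCT/2: at [12, 52, 71, 79, 109, 130] ⇒ [14, 54, 73, 81, 111, 132]
  CdoIX ATGTATAT/7: at [44, 98, 146] ⇒ [51, 105, 153]
  FykIX TTCCAAA/0: at [17, 28] ⇒ [17, 28]

Pooled cuts: [14, 17, 28, 51, 54, 66, 73, 81, 105, 111, 123, 132, 153]

Fragment lengths:
  14→17: 3 bp
  17→28: 11 bp
  28→51: 23 bp
  51→54: 3 bp
  54→66: 12 bp
  66→73: 7 bp
  73→81: 8 bp
  81→105: 24 bp
  105→111: 6 bp
  111→123: 12 bp
  123→132: 9 bp
  132→153: 21 bp
  153→14 (wrap): 160-153+14 = 21 bp

[3,3,6,7,8,9,11,12,12,21,21,23,24]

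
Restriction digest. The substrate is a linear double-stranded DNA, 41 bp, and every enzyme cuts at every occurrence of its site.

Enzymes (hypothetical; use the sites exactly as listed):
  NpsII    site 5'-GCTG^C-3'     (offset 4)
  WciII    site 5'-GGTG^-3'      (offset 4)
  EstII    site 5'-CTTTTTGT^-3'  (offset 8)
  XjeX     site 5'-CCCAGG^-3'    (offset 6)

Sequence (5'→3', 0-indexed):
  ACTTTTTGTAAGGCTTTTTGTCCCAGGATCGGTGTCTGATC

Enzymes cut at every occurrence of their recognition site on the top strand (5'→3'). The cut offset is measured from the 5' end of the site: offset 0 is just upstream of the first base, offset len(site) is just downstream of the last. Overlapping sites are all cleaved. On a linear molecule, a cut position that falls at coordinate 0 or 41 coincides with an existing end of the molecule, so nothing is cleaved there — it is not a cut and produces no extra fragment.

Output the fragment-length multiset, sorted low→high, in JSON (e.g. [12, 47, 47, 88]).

[6,7,7,9,12]

Site scan:
  NpsII (GCTGC, off=4): no sites
  WciII (GGTG, off=4): starts [30] → cuts [34]
  EstII (CTTTTTGT, off=8): starts [1, 13] → cuts [9, 21]
  XjeX (CCCAGG, off=6): starts [21] → cuts [27]

All cut coordinates (distinct, sorted): [9, 21, 27, 34]

Fragments:
  [0,9): 9 bp
  [9,21): 12 bp
  [21,27): 6 bp
  [27,34): 7 bp
  [34,41): 7 bp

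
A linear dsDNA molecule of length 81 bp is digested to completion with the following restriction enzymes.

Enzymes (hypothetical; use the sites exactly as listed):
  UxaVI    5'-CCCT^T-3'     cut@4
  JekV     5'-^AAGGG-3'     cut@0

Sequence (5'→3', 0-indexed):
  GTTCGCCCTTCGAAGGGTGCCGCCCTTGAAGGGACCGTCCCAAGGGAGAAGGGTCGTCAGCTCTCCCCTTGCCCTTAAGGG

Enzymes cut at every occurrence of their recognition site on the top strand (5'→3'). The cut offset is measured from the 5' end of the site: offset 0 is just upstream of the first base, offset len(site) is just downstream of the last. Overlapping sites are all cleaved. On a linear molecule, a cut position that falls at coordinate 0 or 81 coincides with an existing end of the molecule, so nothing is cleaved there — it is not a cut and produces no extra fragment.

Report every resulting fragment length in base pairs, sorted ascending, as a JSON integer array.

[1,2,3,5,6,7,9,13,14,21]

Site scan:
  UxaVI CCCTT/4: at [5, 22, 65, 71] ⇒ [9, 26, 69, 75]
  JekV AAGGG/0: at [12, 28, 41, 48, 76] ⇒ [12, 28, 41, 48, 76]

Pooled cuts: [9, 12, 26, 28, 41, 48, 69, 75, 76]

Fragments:
  [0,9): 9 bp
  [9,12): 3 bp
  [12,26): 14 bp
  [26,28): 2 bp
  [28,41): 13 bp
  [41,48): 7 bp
  [48,69): 21 bp
  [69,75): 6 bp
  [75,76): 1 bp
  [76,81): 5 bp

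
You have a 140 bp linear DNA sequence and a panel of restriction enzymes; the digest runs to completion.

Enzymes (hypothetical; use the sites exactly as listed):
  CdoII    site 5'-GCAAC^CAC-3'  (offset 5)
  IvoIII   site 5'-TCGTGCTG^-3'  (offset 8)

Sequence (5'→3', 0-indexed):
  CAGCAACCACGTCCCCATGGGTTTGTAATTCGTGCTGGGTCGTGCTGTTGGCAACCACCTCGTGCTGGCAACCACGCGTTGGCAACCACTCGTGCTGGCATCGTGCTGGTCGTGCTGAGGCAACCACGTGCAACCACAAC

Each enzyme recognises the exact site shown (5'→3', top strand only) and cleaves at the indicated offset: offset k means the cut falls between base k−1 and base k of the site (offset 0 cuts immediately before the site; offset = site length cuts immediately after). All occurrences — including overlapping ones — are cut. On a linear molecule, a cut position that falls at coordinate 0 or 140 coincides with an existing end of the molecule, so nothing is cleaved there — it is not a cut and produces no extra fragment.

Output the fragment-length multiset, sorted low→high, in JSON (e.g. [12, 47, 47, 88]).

Per-enzyme occurrences:
  CdoII GCAACCAC/5: at [2, 50, 67, 81, 119, 129] ⇒ [7, 55, 72, 86, 124, 134]
  IvoIII TCGTGCTG/8: at [29, 39, 59, 89, 100, 109] ⇒ [37, 47, 67, 97, 108, 117]

All cut coordinates (distinct, sorted): [7, 37, 47, 55, 67, 72, 86, 97, 108, 117, 124, 134]

Fragments:
  [0,7): 7 bp
  [7,37): 30 bp
  [37,47): 10 bp
  [47,55): 8 bp
  [55,67): 12 bp
  [67,72): 5 bp
  [72,86): 14 bp
  [86,97): 11 bp
  [97,108): 11 bp
  [108,117): 9 bp
  [117,124): 7 bp
  [124,134): 10 bp
  [134,140): 6 bp

[5,6,7,7,8,9,10,10,11,11,12,14,30]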